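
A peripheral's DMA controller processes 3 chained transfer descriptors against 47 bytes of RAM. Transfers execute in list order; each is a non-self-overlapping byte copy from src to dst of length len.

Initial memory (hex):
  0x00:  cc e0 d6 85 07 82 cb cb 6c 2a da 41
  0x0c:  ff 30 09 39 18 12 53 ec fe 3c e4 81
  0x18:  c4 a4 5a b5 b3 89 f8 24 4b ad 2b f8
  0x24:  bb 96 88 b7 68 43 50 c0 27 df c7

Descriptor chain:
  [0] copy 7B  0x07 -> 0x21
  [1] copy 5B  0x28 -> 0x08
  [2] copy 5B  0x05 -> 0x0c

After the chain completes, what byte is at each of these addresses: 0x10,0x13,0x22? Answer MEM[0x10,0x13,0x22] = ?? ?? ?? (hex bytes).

MEM[0x10,0x13,0x22] = 43 ec 6c

#0 dst[0x21+7] := {0xcb,0x6c,0x2a,0xda,0x41,0xff,0x30}
#1 dst[0x08+5] := {0x68,0x43,0x50,0xc0,0x27}
#2 dst[0x0c+5] := {0x82,0xcb,0xcb,0x68,0x43}
query mem[0x10]=0x43, mem[0x13]=0xec, mem[0x22]=0x6c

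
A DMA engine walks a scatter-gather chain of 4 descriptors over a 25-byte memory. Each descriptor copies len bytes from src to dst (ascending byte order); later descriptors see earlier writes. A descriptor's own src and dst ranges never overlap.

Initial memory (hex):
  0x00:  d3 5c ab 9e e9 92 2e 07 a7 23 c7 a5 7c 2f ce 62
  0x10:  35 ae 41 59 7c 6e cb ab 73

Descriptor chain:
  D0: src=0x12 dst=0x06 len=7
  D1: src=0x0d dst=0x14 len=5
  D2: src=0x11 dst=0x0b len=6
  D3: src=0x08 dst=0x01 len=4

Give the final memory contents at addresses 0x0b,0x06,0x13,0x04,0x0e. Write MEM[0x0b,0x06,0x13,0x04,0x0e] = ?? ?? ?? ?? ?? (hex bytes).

D0: mem[0x06..0x0c] <- [41 59 7c 6e cb ab 73]
D1: mem[0x14..0x18] <- [2f ce 62 35 ae]
D2: mem[0x0b..0x10] <- [ae 41 59 2f ce 62]
D3: mem[0x01..0x04] <- [7c 6e cb ae]
query mem[0x0b]=0xae, mem[0x06]=0x41, mem[0x13]=0x59, mem[0x04]=0xae, mem[0x0e]=0x2f

MEM[0x0b,0x06,0x13,0x04,0x0e] = ae 41 59 ae 2f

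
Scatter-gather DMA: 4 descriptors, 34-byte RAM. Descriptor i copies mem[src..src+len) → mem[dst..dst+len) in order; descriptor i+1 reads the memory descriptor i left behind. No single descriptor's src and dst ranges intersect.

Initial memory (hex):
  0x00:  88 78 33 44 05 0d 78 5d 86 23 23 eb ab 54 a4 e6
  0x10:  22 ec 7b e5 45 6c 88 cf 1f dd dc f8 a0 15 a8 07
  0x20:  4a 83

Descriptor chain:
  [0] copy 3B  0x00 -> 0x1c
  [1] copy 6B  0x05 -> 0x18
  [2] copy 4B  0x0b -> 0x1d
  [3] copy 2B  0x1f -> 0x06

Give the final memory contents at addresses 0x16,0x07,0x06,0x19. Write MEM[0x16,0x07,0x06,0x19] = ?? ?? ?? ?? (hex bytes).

MEM[0x16,0x07,0x06,0x19] = 88 a4 54 78

[0] 0x00->0x1c len=3 : 88 78 33
[1] 0x05->0x18 len=6 : 0d 78 5d 86 23 23
[2] 0x0b->0x1d len=4 : eb ab 54 a4
[3] 0x1f->0x06 len=2 : 54 a4
query mem[0x16]=0x88, mem[0x07]=0xa4, mem[0x06]=0x54, mem[0x19]=0x78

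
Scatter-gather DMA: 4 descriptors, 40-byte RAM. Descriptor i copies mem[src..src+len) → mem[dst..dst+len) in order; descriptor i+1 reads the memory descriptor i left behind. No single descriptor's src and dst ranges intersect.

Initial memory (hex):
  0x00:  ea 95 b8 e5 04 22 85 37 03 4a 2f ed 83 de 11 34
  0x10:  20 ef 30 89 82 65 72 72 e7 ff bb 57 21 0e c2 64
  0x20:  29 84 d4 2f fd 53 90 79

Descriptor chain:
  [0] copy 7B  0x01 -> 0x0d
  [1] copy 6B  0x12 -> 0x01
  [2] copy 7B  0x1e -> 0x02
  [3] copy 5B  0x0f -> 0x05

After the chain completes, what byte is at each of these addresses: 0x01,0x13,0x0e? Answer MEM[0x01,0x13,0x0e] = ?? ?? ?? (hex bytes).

  after D0: wrote 7B at 0x0d = 95b8e504228537
  after D1: wrote 6B at 0x01 = 853782657272
  after D2: wrote 7B at 0x02 = c2642984d42ffd
  after D3: wrote 5B at 0x05 = e504228537
query mem[0x01]=0x85, mem[0x13]=0x37, mem[0x0e]=0xb8

MEM[0x01,0x13,0x0e] = 85 37 b8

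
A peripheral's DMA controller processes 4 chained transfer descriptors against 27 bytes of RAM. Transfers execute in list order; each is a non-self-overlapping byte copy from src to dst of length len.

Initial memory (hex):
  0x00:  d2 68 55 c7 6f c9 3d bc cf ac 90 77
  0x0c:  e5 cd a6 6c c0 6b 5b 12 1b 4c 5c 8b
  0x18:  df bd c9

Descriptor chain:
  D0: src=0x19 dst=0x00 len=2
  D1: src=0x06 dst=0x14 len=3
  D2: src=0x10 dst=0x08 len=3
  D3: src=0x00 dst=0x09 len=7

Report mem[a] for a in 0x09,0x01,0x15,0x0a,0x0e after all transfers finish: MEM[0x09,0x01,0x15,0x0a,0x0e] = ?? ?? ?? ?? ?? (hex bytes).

MEM[0x09,0x01,0x15,0x0a,0x0e] = bd c9 bc c9 c9

#0 dst[0x00+2] := {0xbd,0xc9}
#1 dst[0x14+3] := {0x3d,0xbc,0xcf}
#2 dst[0x08+3] := {0xc0,0x6b,0x5b}
#3 dst[0x09+7] := {0xbd,0xc9,0x55,0xc7,0x6f,0xc9,0x3d}
query mem[0x09]=0xbd, mem[0x01]=0xc9, mem[0x15]=0xbc, mem[0x0a]=0xc9, mem[0x0e]=0xc9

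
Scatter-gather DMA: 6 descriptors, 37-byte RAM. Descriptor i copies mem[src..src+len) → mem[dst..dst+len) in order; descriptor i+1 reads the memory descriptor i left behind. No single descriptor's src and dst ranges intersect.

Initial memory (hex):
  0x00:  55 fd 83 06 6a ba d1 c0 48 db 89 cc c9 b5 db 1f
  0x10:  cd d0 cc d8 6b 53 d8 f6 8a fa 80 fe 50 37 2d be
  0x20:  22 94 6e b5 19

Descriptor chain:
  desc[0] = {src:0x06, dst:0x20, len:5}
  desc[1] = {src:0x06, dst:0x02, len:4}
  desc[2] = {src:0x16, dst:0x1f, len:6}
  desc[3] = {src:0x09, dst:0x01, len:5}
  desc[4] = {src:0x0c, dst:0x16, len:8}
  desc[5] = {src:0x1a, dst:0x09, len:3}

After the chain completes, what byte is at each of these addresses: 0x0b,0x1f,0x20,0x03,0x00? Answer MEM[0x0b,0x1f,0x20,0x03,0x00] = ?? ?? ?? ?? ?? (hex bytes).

MEM[0x0b,0x1f,0x20,0x03,0x00] = cc d8 f6 cc 55

  after D0: wrote 5B at 0x20 = d1c048db89
  after D1: wrote 4B at 0x02 = d1c048db
  after D2: wrote 6B at 0x1f = d8f68afa80fe
  after D3: wrote 5B at 0x01 = db89ccc9b5
  after D4: wrote 8B at 0x16 = c9b5db1fcdd0ccd8
  after D5: wrote 3B at 0x09 = cdd0cc
query mem[0x0b]=0xcc, mem[0x1f]=0xd8, mem[0x20]=0xf6, mem[0x03]=0xcc, mem[0x00]=0x55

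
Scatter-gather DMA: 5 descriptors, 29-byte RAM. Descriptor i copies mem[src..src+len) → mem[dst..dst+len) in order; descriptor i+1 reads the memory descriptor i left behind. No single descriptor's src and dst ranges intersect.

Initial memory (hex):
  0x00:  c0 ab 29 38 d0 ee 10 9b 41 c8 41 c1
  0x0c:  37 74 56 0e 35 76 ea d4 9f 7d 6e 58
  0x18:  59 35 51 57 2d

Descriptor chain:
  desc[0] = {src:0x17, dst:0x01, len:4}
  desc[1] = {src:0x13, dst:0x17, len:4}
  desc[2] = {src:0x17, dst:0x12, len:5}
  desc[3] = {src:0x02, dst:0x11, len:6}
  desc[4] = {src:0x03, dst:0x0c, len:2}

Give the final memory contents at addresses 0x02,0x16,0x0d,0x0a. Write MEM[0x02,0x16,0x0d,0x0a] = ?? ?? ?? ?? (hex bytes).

  after D0: wrote 4B at 0x01 = 58593551
  after D1: wrote 4B at 0x17 = d49f7d6e
  after D2: wrote 5B at 0x12 = d49f7d6e57
  after D3: wrote 6B at 0x11 = 593551ee109b
  after D4: wrote 2B at 0x0c = 3551
query mem[0x02]=0x59, mem[0x16]=0x9b, mem[0x0d]=0x51, mem[0x0a]=0x41

MEM[0x02,0x16,0x0d,0x0a] = 59 9b 51 41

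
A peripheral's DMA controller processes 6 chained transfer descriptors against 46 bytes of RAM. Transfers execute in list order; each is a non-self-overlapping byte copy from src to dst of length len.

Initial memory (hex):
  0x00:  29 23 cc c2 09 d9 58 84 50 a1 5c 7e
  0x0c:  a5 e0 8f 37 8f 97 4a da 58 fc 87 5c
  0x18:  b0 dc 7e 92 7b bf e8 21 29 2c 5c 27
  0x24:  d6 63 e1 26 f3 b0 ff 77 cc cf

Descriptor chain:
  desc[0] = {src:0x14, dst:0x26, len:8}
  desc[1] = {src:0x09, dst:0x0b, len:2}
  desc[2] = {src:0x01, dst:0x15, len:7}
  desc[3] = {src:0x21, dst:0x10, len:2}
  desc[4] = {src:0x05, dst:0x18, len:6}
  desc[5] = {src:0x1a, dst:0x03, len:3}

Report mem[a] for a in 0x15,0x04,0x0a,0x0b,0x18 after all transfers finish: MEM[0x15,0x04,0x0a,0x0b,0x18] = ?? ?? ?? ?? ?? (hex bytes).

MEM[0x15,0x04,0x0a,0x0b,0x18] = 23 50 5c a1 d9

#0 dst[0x26+8] := {0x58,0xfc,0x87,0x5c,0xb0,0xdc,0x7e,0x92}
#1 dst[0x0b+2] := {0xa1,0x5c}
#2 dst[0x15+7] := {0x23,0xcc,0xc2,0x09,0xd9,0x58,0x84}
#3 dst[0x10+2] := {0x2c,0x5c}
#4 dst[0x18+6] := {0xd9,0x58,0x84,0x50,0xa1,0x5c}
#5 dst[0x03+3] := {0x84,0x50,0xa1}
query mem[0x15]=0x23, mem[0x04]=0x50, mem[0x0a]=0x5c, mem[0x0b]=0xa1, mem[0x18]=0xd9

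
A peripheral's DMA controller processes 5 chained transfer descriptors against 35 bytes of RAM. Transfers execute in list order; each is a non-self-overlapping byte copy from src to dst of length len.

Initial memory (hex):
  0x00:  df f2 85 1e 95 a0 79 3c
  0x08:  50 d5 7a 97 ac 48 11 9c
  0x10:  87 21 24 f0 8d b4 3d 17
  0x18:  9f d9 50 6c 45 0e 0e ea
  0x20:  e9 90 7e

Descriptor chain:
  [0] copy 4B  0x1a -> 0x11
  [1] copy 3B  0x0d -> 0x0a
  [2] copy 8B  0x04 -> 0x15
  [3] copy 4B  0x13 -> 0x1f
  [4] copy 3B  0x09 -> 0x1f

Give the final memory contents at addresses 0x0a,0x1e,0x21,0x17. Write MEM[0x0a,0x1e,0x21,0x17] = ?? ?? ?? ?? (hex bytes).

MEM[0x0a,0x1e,0x21,0x17] = 48 0e 11 79

[0] 0x1a->0x11 len=4 : 50 6c 45 0e
[1] 0x0d->0x0a len=3 : 48 11 9c
[2] 0x04->0x15 len=8 : 95 a0 79 3c 50 d5 48 11
[3] 0x13->0x1f len=4 : 45 0e 95 a0
[4] 0x09->0x1f len=3 : d5 48 11
query mem[0x0a]=0x48, mem[0x1e]=0x0e, mem[0x21]=0x11, mem[0x17]=0x79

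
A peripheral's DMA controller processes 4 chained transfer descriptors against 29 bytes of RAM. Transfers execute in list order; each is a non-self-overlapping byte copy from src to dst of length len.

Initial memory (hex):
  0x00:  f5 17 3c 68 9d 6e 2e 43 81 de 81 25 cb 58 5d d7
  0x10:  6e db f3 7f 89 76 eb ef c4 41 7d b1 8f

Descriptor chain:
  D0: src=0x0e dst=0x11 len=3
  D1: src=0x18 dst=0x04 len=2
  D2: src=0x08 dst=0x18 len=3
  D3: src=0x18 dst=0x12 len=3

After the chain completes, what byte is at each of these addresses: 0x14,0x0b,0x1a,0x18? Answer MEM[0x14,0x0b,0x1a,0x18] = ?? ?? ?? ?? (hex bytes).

MEM[0x14,0x0b,0x1a,0x18] = 81 25 81 81

D0: mem[0x11..0x13] <- [5d d7 6e]
D1: mem[0x04..0x05] <- [c4 41]
D2: mem[0x18..0x1a] <- [81 de 81]
D3: mem[0x12..0x14] <- [81 de 81]
query mem[0x14]=0x81, mem[0x0b]=0x25, mem[0x1a]=0x81, mem[0x18]=0x81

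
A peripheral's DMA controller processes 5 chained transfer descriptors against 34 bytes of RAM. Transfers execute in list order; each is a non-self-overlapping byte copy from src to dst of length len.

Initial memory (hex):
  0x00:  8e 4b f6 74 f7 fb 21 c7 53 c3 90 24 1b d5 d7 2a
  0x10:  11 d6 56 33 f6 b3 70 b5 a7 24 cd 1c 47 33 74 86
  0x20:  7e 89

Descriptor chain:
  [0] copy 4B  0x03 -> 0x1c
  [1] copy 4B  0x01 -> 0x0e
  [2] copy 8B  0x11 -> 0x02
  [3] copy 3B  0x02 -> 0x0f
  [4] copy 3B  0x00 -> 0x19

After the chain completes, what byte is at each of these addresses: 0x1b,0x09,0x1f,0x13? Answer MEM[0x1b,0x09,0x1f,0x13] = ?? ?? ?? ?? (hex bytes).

  after D0: wrote 4B at 0x1c = 74f7fb21
  after D1: wrote 4B at 0x0e = 4bf674f7
  after D2: wrote 8B at 0x02 = f75633f6b370b5a7
  after D3: wrote 3B at 0x0f = f75633
  after D4: wrote 3B at 0x19 = 8e4bf7
query mem[0x1b]=0xf7, mem[0x09]=0xa7, mem[0x1f]=0x21, mem[0x13]=0x33

MEM[0x1b,0x09,0x1f,0x13] = f7 a7 21 33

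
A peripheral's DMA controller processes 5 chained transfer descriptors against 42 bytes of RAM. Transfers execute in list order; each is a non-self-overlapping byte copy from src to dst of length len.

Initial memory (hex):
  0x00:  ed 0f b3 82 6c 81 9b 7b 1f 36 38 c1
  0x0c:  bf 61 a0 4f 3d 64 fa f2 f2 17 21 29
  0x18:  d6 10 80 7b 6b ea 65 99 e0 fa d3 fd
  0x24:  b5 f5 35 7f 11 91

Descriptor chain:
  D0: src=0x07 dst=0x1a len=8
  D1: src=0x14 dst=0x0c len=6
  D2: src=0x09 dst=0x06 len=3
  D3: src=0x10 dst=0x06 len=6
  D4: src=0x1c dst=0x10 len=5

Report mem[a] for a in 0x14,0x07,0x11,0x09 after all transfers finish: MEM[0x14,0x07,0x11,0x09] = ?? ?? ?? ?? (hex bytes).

MEM[0x14,0x07,0x11,0x09] = 61 10 38 f2

#0 dst[0x1a+8] := {0x7b,0x1f,0x36,0x38,0xc1,0xbf,0x61,0xa0}
#1 dst[0x0c+6] := {0xf2,0x17,0x21,0x29,0xd6,0x10}
#2 dst[0x06+3] := {0x36,0x38,0xc1}
#3 dst[0x06+6] := {0xd6,0x10,0xfa,0xf2,0xf2,0x17}
#4 dst[0x10+5] := {0x36,0x38,0xc1,0xbf,0x61}
query mem[0x14]=0x61, mem[0x07]=0x10, mem[0x11]=0x38, mem[0x09]=0xf2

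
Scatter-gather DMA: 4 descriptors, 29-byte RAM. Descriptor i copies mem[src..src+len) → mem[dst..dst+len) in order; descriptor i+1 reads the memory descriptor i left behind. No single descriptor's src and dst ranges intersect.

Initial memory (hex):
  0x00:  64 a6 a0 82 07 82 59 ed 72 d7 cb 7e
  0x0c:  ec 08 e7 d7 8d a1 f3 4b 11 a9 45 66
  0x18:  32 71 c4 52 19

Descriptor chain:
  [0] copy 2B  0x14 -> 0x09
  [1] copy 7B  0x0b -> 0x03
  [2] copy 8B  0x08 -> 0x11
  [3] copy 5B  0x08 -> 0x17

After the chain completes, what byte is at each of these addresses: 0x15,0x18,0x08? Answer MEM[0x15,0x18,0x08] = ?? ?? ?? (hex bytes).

D0: mem[0x09..0x0a] <- [11 a9]
D1: mem[0x03..0x09] <- [7e ec 08 e7 d7 8d a1]
D2: mem[0x11..0x18] <- [8d a1 a9 7e ec 08 e7 d7]
D3: mem[0x17..0x1b] <- [8d a1 a9 7e ec]
query mem[0x15]=0xec, mem[0x18]=0xa1, mem[0x08]=0x8d

MEM[0x15,0x18,0x08] = ec a1 8d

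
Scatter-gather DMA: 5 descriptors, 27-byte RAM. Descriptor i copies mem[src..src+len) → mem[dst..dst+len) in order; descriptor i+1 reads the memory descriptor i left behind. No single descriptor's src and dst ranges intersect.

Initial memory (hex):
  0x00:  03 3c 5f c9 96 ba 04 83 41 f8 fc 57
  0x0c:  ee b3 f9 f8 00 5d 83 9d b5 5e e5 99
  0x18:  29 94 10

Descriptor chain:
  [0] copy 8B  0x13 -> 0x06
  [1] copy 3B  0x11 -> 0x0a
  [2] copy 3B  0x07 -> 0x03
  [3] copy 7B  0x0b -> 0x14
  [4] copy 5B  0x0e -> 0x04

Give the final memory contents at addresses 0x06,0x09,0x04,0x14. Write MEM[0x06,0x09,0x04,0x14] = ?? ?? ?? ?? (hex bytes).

MEM[0x06,0x09,0x04,0x14] = 00 e5 f9 83

[0] 0x13->0x06 len=8 : 9d b5 5e e5 99 29 94 10
[1] 0x11->0x0a len=3 : 5d 83 9d
[2] 0x07->0x03 len=3 : b5 5e e5
[3] 0x0b->0x14 len=7 : 83 9d 10 f9 f8 00 5d
[4] 0x0e->0x04 len=5 : f9 f8 00 5d 83
query mem[0x06]=0x00, mem[0x09]=0xe5, mem[0x04]=0xf9, mem[0x14]=0x83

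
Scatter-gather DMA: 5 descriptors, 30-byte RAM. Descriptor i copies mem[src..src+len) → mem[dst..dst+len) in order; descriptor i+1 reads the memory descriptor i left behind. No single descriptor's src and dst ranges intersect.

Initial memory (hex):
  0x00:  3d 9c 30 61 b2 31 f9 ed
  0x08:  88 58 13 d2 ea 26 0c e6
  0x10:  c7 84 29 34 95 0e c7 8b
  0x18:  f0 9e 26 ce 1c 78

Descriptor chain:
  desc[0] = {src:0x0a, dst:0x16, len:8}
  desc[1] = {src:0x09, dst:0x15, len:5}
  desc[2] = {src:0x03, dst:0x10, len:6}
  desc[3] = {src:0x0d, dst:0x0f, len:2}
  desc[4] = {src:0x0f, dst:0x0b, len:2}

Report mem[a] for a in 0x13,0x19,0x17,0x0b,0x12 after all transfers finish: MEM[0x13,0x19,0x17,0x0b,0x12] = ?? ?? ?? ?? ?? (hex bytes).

[0] 0x0a->0x16 len=8 : 13 d2 ea 26 0c e6 c7 84
[1] 0x09->0x15 len=5 : 58 13 d2 ea 26
[2] 0x03->0x10 len=6 : 61 b2 31 f9 ed 88
[3] 0x0d->0x0f len=2 : 26 0c
[4] 0x0f->0x0b len=2 : 26 0c
query mem[0x13]=0xf9, mem[0x19]=0x26, mem[0x17]=0xd2, mem[0x0b]=0x26, mem[0x12]=0x31

MEM[0x13,0x19,0x17,0x0b,0x12] = f9 26 d2 26 31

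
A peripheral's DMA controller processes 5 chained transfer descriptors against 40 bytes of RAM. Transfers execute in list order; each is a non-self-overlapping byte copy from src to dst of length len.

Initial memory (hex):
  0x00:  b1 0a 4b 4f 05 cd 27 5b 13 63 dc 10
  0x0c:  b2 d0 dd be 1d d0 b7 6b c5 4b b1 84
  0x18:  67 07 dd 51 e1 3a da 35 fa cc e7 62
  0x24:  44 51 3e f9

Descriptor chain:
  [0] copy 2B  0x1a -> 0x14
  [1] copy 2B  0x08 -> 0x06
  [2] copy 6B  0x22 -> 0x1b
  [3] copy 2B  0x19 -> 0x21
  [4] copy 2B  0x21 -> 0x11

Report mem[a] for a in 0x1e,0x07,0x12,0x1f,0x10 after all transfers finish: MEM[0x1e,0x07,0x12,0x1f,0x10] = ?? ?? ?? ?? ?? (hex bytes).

[0] 0x1a->0x14 len=2 : dd 51
[1] 0x08->0x06 len=2 : 13 63
[2] 0x22->0x1b len=6 : e7 62 44 51 3e f9
[3] 0x19->0x21 len=2 : 07 dd
[4] 0x21->0x11 len=2 : 07 dd
query mem[0x1e]=0x51, mem[0x07]=0x63, mem[0x12]=0xdd, mem[0x1f]=0x3e, mem[0x10]=0x1d

MEM[0x1e,0x07,0x12,0x1f,0x10] = 51 63 dd 3e 1d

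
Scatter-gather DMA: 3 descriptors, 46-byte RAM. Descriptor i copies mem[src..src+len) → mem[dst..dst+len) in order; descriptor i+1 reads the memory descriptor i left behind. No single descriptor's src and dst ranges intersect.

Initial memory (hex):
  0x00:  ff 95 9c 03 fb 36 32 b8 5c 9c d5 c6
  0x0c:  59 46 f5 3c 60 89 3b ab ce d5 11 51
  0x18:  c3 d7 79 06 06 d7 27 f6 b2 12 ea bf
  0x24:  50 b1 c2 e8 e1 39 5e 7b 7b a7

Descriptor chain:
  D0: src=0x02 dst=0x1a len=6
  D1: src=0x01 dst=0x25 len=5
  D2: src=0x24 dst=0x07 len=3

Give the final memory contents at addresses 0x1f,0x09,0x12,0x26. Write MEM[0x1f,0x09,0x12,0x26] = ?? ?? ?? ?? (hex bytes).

  after D0: wrote 6B at 0x1a = 9c03fb3632b8
  after D1: wrote 5B at 0x25 = 959c03fb36
  after D2: wrote 3B at 0x07 = 50959c
query mem[0x1f]=0xb8, mem[0x09]=0x9c, mem[0x12]=0x3b, mem[0x26]=0x9c

MEM[0x1f,0x09,0x12,0x26] = b8 9c 3b 9c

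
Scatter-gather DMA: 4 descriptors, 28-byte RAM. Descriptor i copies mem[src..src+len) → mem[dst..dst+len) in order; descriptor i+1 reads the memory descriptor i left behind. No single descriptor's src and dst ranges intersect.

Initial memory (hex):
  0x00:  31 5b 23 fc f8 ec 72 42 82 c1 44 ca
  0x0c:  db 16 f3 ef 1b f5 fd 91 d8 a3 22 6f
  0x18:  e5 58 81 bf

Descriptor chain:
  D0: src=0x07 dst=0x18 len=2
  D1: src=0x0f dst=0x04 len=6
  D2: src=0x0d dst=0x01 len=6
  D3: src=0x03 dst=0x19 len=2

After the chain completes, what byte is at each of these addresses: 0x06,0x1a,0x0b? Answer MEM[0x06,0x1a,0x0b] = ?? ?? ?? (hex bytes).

  after D0: wrote 2B at 0x18 = 4282
  after D1: wrote 6B at 0x04 = ef1bf5fd91d8
  after D2: wrote 6B at 0x01 = 16f3ef1bf5fd
  after D3: wrote 2B at 0x19 = ef1b
query mem[0x06]=0xfd, mem[0x1a]=0x1b, mem[0x0b]=0xca

MEM[0x06,0x1a,0x0b] = fd 1b ca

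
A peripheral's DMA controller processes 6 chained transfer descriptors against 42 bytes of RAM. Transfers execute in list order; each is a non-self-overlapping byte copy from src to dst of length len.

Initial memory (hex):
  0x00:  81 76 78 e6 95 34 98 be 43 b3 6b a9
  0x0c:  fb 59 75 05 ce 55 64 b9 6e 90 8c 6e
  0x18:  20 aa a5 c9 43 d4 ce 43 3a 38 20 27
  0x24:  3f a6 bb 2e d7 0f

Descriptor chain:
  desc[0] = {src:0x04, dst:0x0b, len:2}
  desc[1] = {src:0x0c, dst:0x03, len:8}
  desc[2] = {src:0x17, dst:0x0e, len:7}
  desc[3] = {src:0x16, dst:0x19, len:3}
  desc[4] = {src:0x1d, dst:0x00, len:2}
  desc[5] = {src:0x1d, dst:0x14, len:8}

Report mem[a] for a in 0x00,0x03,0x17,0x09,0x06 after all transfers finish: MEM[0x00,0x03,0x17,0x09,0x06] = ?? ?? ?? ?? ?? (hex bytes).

MEM[0x00,0x03,0x17,0x09,0x06] = d4 34 3a 64 05

D0: mem[0x0b..0x0c] <- [95 34]
D1: mem[0x03..0x0a] <- [34 59 75 05 ce 55 64 b9]
D2: mem[0x0e..0x14] <- [6e 20 aa a5 c9 43 d4]
D3: mem[0x19..0x1b] <- [8c 6e 20]
D4: mem[0x00..0x01] <- [d4 ce]
D5: mem[0x14..0x1b] <- [d4 ce 43 3a 38 20 27 3f]
query mem[0x00]=0xd4, mem[0x03]=0x34, mem[0x17]=0x3a, mem[0x09]=0x64, mem[0x06]=0x05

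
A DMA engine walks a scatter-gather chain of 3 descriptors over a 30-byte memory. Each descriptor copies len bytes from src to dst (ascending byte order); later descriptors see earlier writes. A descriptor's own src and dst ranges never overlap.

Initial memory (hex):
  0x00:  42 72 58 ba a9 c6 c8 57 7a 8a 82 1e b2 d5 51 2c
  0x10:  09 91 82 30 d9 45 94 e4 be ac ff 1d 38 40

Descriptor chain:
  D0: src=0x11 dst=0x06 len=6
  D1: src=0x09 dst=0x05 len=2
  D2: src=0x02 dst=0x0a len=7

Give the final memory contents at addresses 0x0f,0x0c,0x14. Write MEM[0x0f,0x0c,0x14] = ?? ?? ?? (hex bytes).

  after D0: wrote 6B at 0x06 = 918230d94594
  after D1: wrote 2B at 0x05 = d945
  after D2: wrote 7B at 0x0a = 58baa9d9458230
query mem[0x0f]=0x82, mem[0x0c]=0xa9, mem[0x14]=0xd9

MEM[0x0f,0x0c,0x14] = 82 a9 d9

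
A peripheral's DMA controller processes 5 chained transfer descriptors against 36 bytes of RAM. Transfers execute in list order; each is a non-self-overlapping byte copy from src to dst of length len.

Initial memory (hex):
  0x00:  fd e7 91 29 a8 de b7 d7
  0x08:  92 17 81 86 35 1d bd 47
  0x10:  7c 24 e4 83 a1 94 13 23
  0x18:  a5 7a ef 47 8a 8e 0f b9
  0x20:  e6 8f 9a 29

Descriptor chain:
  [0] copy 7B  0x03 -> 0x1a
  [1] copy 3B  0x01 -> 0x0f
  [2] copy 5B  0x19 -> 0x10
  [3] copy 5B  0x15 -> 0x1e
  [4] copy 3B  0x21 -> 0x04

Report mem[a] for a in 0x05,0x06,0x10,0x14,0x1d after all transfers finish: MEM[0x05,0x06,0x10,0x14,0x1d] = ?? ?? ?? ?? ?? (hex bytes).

#0 dst[0x1a+7] := {0x29,0xa8,0xde,0xb7,0xd7,0x92,0x17}
#1 dst[0x0f+3] := {0xe7,0x91,0x29}
#2 dst[0x10+5] := {0x7a,0x29,0xa8,0xde,0xb7}
#3 dst[0x1e+5] := {0x94,0x13,0x23,0xa5,0x7a}
#4 dst[0x04+3] := {0xa5,0x7a,0x29}
query mem[0x05]=0x7a, mem[0x06]=0x29, mem[0x10]=0x7a, mem[0x14]=0xb7, mem[0x1d]=0xb7

MEM[0x05,0x06,0x10,0x14,0x1d] = 7a 29 7a b7 b7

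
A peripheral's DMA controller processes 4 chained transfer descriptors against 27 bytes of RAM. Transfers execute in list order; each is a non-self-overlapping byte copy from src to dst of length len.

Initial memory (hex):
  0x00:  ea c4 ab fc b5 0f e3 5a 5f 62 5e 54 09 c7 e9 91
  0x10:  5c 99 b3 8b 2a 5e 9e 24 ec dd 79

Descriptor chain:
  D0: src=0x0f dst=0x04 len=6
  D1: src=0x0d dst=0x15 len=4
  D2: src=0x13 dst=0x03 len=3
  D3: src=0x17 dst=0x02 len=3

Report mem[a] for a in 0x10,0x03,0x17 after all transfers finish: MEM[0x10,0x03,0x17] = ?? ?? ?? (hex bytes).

MEM[0x10,0x03,0x17] = 5c 5c 91

[0] 0x0f->0x04 len=6 : 91 5c 99 b3 8b 2a
[1] 0x0d->0x15 len=4 : c7 e9 91 5c
[2] 0x13->0x03 len=3 : 8b 2a c7
[3] 0x17->0x02 len=3 : 91 5c dd
query mem[0x10]=0x5c, mem[0x03]=0x5c, mem[0x17]=0x91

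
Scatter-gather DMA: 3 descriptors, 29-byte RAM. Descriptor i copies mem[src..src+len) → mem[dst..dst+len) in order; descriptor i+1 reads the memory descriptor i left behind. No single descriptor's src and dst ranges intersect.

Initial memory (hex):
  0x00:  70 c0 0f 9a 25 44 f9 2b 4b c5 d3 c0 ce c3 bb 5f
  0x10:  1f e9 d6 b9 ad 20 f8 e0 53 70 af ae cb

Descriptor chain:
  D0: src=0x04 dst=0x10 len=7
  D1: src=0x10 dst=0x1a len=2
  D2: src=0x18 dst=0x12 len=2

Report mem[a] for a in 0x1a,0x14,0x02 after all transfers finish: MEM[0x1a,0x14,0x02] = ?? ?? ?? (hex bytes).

  after D0: wrote 7B at 0x10 = 2544f92b4bc5d3
  after D1: wrote 2B at 0x1a = 2544
  after D2: wrote 2B at 0x12 = 5370
query mem[0x1a]=0x25, mem[0x14]=0x4b, mem[0x02]=0x0f

MEM[0x1a,0x14,0x02] = 25 4b 0f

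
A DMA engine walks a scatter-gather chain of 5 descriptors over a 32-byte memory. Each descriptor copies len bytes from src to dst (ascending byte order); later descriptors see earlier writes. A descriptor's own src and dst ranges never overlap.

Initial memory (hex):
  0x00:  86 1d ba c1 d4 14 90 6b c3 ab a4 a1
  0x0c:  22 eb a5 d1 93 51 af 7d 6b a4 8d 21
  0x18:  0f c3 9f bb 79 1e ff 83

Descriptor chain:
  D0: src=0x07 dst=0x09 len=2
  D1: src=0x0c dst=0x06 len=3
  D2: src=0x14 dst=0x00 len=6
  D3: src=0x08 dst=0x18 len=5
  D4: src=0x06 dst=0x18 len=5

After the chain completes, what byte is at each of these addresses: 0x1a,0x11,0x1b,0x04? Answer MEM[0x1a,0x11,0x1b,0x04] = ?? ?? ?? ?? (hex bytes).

#0 dst[0x09+2] := {0x6b,0xc3}
#1 dst[0x06+3] := {0x22,0xeb,0xa5}
#2 dst[0x00+6] := {0x6b,0xa4,0x8d,0x21,0x0f,0xc3}
#3 dst[0x18+5] := {0xa5,0x6b,0xc3,0xa1,0x22}
#4 dst[0x18+5] := {0x22,0xeb,0xa5,0x6b,0xc3}
query mem[0x1a]=0xa5, mem[0x11]=0x51, mem[0x1b]=0x6b, mem[0x04]=0x0f

MEM[0x1a,0x11,0x1b,0x04] = a5 51 6b 0f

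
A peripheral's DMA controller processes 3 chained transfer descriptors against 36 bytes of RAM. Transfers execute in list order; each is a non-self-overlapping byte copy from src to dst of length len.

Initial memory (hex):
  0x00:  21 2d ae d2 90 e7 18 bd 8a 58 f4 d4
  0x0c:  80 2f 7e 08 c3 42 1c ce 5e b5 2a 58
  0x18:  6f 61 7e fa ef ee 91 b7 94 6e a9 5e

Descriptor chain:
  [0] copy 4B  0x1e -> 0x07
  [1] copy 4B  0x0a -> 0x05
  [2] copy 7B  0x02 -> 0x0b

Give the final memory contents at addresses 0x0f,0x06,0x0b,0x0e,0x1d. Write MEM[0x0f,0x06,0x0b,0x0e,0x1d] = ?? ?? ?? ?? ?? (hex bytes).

MEM[0x0f,0x06,0x0b,0x0e,0x1d] = d4 d4 ae 6e ee

D0: mem[0x07..0x0a] <- [91 b7 94 6e]
D1: mem[0x05..0x08] <- [6e d4 80 2f]
D2: mem[0x0b..0x11] <- [ae d2 90 6e d4 80 2f]
query mem[0x0f]=0xd4, mem[0x06]=0xd4, mem[0x0b]=0xae, mem[0x0e]=0x6e, mem[0x1d]=0xee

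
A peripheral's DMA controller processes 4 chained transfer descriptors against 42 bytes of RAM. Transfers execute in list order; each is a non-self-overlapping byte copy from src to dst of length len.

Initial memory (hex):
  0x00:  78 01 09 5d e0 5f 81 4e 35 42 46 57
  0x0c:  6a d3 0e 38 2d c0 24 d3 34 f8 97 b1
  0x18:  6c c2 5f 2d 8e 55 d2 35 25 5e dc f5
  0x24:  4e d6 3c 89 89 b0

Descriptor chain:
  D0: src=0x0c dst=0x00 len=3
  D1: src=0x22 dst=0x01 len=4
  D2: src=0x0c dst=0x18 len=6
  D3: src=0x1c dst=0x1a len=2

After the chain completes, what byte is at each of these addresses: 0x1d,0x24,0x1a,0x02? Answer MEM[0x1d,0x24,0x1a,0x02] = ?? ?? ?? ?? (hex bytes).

MEM[0x1d,0x24,0x1a,0x02] = c0 4e 2d f5

[0] 0x0c->0x00 len=3 : 6a d3 0e
[1] 0x22->0x01 len=4 : dc f5 4e d6
[2] 0x0c->0x18 len=6 : 6a d3 0e 38 2d c0
[3] 0x1c->0x1a len=2 : 2d c0
query mem[0x1d]=0xc0, mem[0x24]=0x4e, mem[0x1a]=0x2d, mem[0x02]=0xf5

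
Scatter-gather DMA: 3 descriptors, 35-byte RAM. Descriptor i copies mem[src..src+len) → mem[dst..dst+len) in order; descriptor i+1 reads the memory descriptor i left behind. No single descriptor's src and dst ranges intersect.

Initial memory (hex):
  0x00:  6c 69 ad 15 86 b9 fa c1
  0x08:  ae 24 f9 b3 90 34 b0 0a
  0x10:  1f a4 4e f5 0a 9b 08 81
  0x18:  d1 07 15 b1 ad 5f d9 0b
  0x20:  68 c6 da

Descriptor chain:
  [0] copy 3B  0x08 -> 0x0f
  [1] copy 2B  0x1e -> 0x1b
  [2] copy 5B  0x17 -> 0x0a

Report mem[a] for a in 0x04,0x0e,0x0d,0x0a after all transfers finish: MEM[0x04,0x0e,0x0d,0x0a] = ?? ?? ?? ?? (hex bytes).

MEM[0x04,0x0e,0x0d,0x0a] = 86 d9 15 81

[0] 0x08->0x0f len=3 : ae 24 f9
[1] 0x1e->0x1b len=2 : d9 0b
[2] 0x17->0x0a len=5 : 81 d1 07 15 d9
query mem[0x04]=0x86, mem[0x0e]=0xd9, mem[0x0d]=0x15, mem[0x0a]=0x81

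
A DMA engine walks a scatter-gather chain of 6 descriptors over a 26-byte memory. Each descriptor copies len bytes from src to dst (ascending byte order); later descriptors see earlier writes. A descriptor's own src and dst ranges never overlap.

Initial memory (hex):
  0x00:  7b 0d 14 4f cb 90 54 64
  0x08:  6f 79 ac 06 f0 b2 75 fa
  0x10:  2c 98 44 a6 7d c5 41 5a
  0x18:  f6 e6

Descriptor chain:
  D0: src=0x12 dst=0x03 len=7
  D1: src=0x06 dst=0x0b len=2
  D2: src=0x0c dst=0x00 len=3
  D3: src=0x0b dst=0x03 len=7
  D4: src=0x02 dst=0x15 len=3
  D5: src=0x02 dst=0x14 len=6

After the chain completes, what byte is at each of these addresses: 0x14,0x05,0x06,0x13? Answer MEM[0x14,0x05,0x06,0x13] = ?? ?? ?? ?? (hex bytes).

#0 dst[0x03+7] := {0x44,0xa6,0x7d,0xc5,0x41,0x5a,0xf6}
#1 dst[0x0b+2] := {0xc5,0x41}
#2 dst[0x00+3] := {0x41,0xb2,0x75}
#3 dst[0x03+7] := {0xc5,0x41,0xb2,0x75,0xfa,0x2c,0x98}
#4 dst[0x15+3] := {0x75,0xc5,0x41}
#5 dst[0x14+6] := {0x75,0xc5,0x41,0xb2,0x75,0xfa}
query mem[0x14]=0x75, mem[0x05]=0xb2, mem[0x06]=0x75, mem[0x13]=0xa6

MEM[0x14,0x05,0x06,0x13] = 75 b2 75 a6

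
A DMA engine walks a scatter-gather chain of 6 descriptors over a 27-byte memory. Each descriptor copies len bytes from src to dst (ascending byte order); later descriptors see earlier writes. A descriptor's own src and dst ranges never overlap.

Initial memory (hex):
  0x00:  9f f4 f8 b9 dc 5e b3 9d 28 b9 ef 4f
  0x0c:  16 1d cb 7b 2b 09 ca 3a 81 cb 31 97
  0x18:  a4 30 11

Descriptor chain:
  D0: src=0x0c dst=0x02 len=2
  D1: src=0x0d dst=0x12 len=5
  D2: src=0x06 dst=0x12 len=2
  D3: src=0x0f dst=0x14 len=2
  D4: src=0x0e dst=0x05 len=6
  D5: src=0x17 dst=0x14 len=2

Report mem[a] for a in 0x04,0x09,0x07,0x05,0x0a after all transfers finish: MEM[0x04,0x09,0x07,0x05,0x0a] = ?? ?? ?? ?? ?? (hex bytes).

MEM[0x04,0x09,0x07,0x05,0x0a] = dc b3 2b cb 9d

[0] 0x0c->0x02 len=2 : 16 1d
[1] 0x0d->0x12 len=5 : 1d cb 7b 2b 09
[2] 0x06->0x12 len=2 : b3 9d
[3] 0x0f->0x14 len=2 : 7b 2b
[4] 0x0e->0x05 len=6 : cb 7b 2b 09 b3 9d
[5] 0x17->0x14 len=2 : 97 a4
query mem[0x04]=0xdc, mem[0x09]=0xb3, mem[0x07]=0x2b, mem[0x05]=0xcb, mem[0x0a]=0x9d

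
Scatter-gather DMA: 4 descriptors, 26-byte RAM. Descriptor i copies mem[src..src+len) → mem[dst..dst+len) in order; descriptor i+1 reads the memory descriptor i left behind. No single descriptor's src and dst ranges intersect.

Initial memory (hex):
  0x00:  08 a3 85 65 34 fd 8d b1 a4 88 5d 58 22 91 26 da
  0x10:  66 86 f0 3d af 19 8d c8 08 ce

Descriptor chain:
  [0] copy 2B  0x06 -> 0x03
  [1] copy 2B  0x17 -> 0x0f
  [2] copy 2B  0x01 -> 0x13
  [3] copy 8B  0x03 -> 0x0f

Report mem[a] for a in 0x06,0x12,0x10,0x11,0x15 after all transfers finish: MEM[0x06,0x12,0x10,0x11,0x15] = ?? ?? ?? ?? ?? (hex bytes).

D0: mem[0x03..0x04] <- [8d b1]
D1: mem[0x0f..0x10] <- [c8 08]
D2: mem[0x13..0x14] <- [a3 85]
D3: mem[0x0f..0x16] <- [8d b1 fd 8d b1 a4 88 5d]
query mem[0x06]=0x8d, mem[0x12]=0x8d, mem[0x10]=0xb1, mem[0x11]=0xfd, mem[0x15]=0x88

MEM[0x06,0x12,0x10,0x11,0x15] = 8d 8d b1 fd 88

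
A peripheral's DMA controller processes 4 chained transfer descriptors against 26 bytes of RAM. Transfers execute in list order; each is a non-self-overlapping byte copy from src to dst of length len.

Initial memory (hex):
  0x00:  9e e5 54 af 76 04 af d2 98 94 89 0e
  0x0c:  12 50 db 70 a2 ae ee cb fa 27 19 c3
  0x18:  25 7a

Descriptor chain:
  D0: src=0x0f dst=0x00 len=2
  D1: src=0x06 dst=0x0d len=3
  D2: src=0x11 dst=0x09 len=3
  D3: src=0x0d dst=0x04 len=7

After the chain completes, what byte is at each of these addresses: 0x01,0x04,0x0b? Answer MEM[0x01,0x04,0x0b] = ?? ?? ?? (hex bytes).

MEM[0x01,0x04,0x0b] = a2 af cb

  after D0: wrote 2B at 0x00 = 70a2
  after D1: wrote 3B at 0x0d = afd298
  after D2: wrote 3B at 0x09 = aeeecb
  after D3: wrote 7B at 0x04 = afd298a2aeeecb
query mem[0x01]=0xa2, mem[0x04]=0xaf, mem[0x0b]=0xcb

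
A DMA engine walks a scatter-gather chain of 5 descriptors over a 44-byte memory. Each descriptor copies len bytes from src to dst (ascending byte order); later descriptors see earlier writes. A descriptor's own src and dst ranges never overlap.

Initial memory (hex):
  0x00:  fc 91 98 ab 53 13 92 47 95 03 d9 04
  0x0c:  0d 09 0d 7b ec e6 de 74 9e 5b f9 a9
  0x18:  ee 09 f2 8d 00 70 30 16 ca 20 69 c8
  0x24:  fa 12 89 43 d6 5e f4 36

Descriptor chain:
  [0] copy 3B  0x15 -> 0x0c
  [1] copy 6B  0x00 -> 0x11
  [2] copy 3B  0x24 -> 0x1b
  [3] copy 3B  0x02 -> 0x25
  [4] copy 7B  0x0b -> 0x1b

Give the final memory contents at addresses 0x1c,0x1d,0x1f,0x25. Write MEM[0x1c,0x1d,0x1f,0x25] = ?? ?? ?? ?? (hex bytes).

MEM[0x1c,0x1d,0x1f,0x25] = 5b f9 7b 98

[0] 0x15->0x0c len=3 : 5b f9 a9
[1] 0x00->0x11 len=6 : fc 91 98 ab 53 13
[2] 0x24->0x1b len=3 : fa 12 89
[3] 0x02->0x25 len=3 : 98 ab 53
[4] 0x0b->0x1b len=7 : 04 5b f9 a9 7b ec fc
query mem[0x1c]=0x5b, mem[0x1d]=0xf9, mem[0x1f]=0x7b, mem[0x25]=0x98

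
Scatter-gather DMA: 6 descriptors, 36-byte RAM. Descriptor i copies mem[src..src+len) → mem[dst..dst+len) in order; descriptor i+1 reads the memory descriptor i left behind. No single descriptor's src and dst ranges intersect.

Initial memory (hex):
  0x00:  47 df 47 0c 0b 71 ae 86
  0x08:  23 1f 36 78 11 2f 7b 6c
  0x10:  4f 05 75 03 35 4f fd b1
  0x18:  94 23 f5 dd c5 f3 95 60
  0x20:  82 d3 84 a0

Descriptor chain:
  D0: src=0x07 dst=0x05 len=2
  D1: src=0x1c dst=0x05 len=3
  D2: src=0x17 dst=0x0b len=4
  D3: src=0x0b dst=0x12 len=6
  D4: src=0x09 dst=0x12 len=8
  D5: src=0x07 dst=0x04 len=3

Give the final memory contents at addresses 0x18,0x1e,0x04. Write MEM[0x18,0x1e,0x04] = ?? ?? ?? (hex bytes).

MEM[0x18,0x1e,0x04] = 6c 95 95

  after D0: wrote 2B at 0x05 = 8623
  after D1: wrote 3B at 0x05 = c5f395
  after D2: wrote 4B at 0x0b = b19423f5
  after D3: wrote 6B at 0x12 = b19423f56c4f
  after D4: wrote 8B at 0x12 = 1f36b19423f56c4f
  after D5: wrote 3B at 0x04 = 95231f
query mem[0x18]=0x6c, mem[0x1e]=0x95, mem[0x04]=0x95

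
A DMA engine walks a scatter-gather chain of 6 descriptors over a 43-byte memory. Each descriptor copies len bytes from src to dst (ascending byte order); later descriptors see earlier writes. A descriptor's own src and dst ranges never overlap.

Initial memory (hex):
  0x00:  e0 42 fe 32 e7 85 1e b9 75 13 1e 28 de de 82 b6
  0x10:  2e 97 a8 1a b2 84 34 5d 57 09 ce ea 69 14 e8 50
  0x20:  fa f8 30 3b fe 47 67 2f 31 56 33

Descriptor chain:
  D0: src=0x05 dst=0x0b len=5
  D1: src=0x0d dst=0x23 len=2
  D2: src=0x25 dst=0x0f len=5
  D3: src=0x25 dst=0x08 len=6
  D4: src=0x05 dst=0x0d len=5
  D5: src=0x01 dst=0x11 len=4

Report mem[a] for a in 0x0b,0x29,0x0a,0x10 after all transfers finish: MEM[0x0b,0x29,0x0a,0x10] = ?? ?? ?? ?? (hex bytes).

D0: mem[0x0b..0x0f] <- [85 1e b9 75 13]
D1: mem[0x23..0x24] <- [b9 75]
D2: mem[0x0f..0x13] <- [47 67 2f 31 56]
D3: mem[0x08..0x0d] <- [47 67 2f 31 56 33]
D4: mem[0x0d..0x11] <- [85 1e b9 47 67]
D5: mem[0x11..0x14] <- [42 fe 32 e7]
query mem[0x0b]=0x31, mem[0x29]=0x56, mem[0x0a]=0x2f, mem[0x10]=0x47

MEM[0x0b,0x29,0x0a,0x10] = 31 56 2f 47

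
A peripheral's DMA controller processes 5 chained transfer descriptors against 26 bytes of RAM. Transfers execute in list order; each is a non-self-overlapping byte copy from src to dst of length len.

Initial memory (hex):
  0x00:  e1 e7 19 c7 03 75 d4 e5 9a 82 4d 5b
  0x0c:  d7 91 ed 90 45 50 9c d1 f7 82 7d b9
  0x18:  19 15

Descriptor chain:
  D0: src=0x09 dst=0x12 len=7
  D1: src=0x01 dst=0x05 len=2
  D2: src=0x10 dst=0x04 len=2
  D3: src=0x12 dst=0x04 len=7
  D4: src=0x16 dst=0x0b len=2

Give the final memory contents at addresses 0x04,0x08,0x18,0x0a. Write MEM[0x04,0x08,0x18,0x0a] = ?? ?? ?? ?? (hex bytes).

MEM[0x04,0x08,0x18,0x0a] = 82 91 90 90

#0 dst[0x12+7] := {0x82,0x4d,0x5b,0xd7,0x91,0xed,0x90}
#1 dst[0x05+2] := {0xe7,0x19}
#2 dst[0x04+2] := {0x45,0x50}
#3 dst[0x04+7] := {0x82,0x4d,0x5b,0xd7,0x91,0xed,0x90}
#4 dst[0x0b+2] := {0x91,0xed}
query mem[0x04]=0x82, mem[0x08]=0x91, mem[0x18]=0x90, mem[0x0a]=0x90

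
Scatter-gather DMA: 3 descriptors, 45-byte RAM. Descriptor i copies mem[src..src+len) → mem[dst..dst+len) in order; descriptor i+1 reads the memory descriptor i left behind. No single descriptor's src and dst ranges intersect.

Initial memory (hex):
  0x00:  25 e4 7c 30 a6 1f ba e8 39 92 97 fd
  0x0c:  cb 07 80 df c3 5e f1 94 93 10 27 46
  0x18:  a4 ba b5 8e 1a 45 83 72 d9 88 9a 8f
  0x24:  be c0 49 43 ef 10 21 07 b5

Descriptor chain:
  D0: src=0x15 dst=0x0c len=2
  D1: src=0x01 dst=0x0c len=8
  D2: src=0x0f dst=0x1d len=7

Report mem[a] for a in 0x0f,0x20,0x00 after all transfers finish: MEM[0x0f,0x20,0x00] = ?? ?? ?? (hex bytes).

  after D0: wrote 2B at 0x0c = 1027
  after D1: wrote 8B at 0x0c = e47c30a61fbae839
  after D2: wrote 7B at 0x1d = a61fbae8399310
query mem[0x0f]=0xa6, mem[0x20]=0xe8, mem[0x00]=0x25

MEM[0x0f,0x20,0x00] = a6 e8 25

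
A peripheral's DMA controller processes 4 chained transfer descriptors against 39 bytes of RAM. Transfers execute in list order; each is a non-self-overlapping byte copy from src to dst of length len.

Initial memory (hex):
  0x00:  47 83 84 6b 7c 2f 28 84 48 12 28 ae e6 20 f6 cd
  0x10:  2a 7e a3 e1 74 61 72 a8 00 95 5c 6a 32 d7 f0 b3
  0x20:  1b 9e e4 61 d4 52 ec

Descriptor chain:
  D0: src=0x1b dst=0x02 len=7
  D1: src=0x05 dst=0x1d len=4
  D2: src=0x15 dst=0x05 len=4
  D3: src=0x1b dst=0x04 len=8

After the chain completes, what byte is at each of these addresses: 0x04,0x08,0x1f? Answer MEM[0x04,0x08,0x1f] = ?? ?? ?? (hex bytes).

MEM[0x04,0x08,0x1f] = 6a 1b 1b

  after D0: wrote 7B at 0x02 = 6a32d7f0b31b9e
  after D1: wrote 4B at 0x1d = f0b31b9e
  after D2: wrote 4B at 0x05 = 6172a800
  after D3: wrote 8B at 0x04 = 6a32f0b31b9e9ee4
query mem[0x04]=0x6a, mem[0x08]=0x1b, mem[0x1f]=0x1b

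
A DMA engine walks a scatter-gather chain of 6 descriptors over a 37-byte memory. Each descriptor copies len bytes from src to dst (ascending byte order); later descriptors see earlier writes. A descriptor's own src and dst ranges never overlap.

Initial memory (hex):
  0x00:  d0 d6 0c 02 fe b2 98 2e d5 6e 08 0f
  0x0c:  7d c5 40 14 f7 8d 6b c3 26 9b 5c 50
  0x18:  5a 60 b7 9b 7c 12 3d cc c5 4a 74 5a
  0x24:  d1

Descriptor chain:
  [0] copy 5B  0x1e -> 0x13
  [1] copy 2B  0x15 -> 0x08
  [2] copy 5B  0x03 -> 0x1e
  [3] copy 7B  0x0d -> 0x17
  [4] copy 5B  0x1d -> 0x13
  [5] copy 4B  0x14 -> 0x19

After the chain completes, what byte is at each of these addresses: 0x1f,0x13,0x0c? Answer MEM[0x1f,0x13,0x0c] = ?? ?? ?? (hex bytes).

D0: mem[0x13..0x17] <- [3d cc c5 4a 74]
D1: mem[0x08..0x09] <- [c5 4a]
D2: mem[0x1e..0x22] <- [02 fe b2 98 2e]
D3: mem[0x17..0x1d] <- [c5 40 14 f7 8d 6b 3d]
D4: mem[0x13..0x17] <- [3d 02 fe b2 98]
D5: mem[0x19..0x1c] <- [02 fe b2 98]
query mem[0x1f]=0xfe, mem[0x13]=0x3d, mem[0x0c]=0x7d

MEM[0x1f,0x13,0x0c] = fe 3d 7d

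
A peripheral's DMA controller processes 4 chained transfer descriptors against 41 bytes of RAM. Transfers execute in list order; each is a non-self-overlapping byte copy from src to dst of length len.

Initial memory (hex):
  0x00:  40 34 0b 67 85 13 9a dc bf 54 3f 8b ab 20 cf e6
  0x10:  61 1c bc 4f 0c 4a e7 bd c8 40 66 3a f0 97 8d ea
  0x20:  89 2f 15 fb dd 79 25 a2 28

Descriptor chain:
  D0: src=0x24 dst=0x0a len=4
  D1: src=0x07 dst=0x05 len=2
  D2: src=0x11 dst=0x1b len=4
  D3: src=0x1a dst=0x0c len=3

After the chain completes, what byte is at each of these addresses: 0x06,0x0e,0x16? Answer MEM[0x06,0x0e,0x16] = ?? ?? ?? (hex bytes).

D0: mem[0x0a..0x0d] <- [dd 79 25 a2]
D1: mem[0x05..0x06] <- [dc bf]
D2: mem[0x1b..0x1e] <- [1c bc 4f 0c]
D3: mem[0x0c..0x0e] <- [66 1c bc]
query mem[0x06]=0xbf, mem[0x0e]=0xbc, mem[0x16]=0xe7

MEM[0x06,0x0e,0x16] = bf bc e7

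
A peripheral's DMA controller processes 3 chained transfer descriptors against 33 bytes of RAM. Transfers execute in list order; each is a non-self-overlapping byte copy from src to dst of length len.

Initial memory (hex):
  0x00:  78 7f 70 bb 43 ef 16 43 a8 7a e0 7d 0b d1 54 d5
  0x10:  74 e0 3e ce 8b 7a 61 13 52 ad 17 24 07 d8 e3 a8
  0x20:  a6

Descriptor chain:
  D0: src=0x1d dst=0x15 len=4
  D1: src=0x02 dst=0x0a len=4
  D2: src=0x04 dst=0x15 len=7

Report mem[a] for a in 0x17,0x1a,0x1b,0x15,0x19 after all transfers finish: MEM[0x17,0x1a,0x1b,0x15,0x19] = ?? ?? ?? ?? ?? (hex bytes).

MEM[0x17,0x1a,0x1b,0x15,0x19] = 16 7a 70 43 a8

D0: mem[0x15..0x18] <- [d8 e3 a8 a6]
D1: mem[0x0a..0x0d] <- [70 bb 43 ef]
D2: mem[0x15..0x1b] <- [43 ef 16 43 a8 7a 70]
query mem[0x17]=0x16, mem[0x1a]=0x7a, mem[0x1b]=0x70, mem[0x15]=0x43, mem[0x19]=0xa8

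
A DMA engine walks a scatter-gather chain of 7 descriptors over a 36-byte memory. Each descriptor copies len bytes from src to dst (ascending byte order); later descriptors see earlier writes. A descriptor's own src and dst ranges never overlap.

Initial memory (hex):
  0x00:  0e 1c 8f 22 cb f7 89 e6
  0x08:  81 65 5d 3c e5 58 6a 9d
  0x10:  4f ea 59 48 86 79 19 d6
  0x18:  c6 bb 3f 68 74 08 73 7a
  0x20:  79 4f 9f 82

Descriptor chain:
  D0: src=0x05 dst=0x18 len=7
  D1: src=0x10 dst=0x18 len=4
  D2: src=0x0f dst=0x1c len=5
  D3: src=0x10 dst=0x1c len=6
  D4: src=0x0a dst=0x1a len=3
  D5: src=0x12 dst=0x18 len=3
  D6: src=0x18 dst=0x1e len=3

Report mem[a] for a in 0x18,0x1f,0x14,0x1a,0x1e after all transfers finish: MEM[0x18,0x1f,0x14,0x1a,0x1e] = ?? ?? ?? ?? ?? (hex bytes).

MEM[0x18,0x1f,0x14,0x1a,0x1e] = 59 48 86 86 59

D0: mem[0x18..0x1e] <- [f7 89 e6 81 65 5d 3c]
D1: mem[0x18..0x1b] <- [4f ea 59 48]
D2: mem[0x1c..0x20] <- [9d 4f ea 59 48]
D3: mem[0x1c..0x21] <- [4f ea 59 48 86 79]
D4: mem[0x1a..0x1c] <- [5d 3c e5]
D5: mem[0x18..0x1a] <- [59 48 86]
D6: mem[0x1e..0x20] <- [59 48 86]
query mem[0x18]=0x59, mem[0x1f]=0x48, mem[0x14]=0x86, mem[0x1a]=0x86, mem[0x1e]=0x59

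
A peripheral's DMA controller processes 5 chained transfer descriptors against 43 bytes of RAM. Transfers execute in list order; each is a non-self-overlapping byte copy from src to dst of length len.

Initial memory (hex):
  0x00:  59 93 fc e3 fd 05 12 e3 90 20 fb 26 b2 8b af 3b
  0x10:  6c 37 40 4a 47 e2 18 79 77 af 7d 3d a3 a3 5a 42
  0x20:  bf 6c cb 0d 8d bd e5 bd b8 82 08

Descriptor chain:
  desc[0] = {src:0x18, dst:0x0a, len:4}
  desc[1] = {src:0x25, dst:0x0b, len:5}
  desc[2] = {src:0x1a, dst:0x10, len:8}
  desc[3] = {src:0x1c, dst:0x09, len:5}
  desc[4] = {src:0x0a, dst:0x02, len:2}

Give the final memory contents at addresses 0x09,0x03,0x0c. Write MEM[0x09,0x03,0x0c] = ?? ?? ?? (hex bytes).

D0: mem[0x0a..0x0d] <- [77 af 7d 3d]
D1: mem[0x0b..0x0f] <- [bd e5 bd b8 82]
D2: mem[0x10..0x17] <- [7d 3d a3 a3 5a 42 bf 6c]
D3: mem[0x09..0x0d] <- [a3 a3 5a 42 bf]
D4: mem[0x02..0x03] <- [a3 5a]
query mem[0x09]=0xa3, mem[0x03]=0x5a, mem[0x0c]=0x42

MEM[0x09,0x03,0x0c] = a3 5a 42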